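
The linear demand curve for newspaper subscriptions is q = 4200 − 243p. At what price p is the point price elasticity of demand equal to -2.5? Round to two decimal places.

12.35

Ed = −243p/(4200 − 243p). Set this equal to -2.5:
243p = 2.5·(4200 − 243p) ⇒ 243p(1 + 2.5) = 2.5·4200
p = 2.5·4200 / (243·3.5) = 12.3456…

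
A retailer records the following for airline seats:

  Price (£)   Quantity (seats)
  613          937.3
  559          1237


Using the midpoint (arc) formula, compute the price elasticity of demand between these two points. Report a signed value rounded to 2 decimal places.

-2.99

%ΔQ = (1237 − 937.3) / [(937.3 + 1237)/2] = 299.7/1087.15 = 0.275674…
%ΔP = (559 − 613) / [(613 + 559)/2] = -54/586 = -0.092150…
Arc Ed = %ΔQ / %ΔP = (299.7/1087.15) / (-54/586) = -2.9915…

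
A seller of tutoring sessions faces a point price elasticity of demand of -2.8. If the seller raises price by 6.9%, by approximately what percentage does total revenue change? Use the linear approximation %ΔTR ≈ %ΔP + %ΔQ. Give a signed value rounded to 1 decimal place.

%ΔQ ≈ Ed × %ΔP = (-2.8) × (+6.9%) = -19.3200%
%ΔTR ≈ %ΔP + %ΔQ = (+6.9%) + (-19.3200%) = -12.4200%

-12.4%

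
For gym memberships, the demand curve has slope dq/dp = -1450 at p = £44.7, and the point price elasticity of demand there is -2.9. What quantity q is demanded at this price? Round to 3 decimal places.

Ed = (dq/dp)·(p/q) ⇒ q = (dq/dp)·p/Ed = (-1450)·44.7/(-2.9) = 22350

22350.000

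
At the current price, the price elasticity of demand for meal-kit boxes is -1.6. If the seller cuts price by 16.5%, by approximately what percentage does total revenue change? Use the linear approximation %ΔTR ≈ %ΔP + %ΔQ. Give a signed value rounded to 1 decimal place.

+9.9%

%ΔQ ≈ Ed × %ΔP = (-1.6) × (-16.5%) = +26.4000%
%ΔTR ≈ %ΔP + %ΔQ = (-16.5%) + (+26.4000%) = +9.9000%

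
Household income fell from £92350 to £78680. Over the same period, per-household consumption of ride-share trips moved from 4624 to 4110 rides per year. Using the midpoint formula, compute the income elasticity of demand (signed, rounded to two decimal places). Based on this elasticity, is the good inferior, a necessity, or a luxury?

0.74; necessity

%ΔQ = (4110 − 4624)/[( 4624 + 4110)/2] = -514/4367 = -0.117700…
%ΔIncome = (78680 − 92350)/[( 92350 + 78680)/2] = -13670/85515 = -0.159854…
E_income = (-514/4367) / (-13670/85515) = 0.7362…
0 < E_income < 1 ⇒ normal good, necessity.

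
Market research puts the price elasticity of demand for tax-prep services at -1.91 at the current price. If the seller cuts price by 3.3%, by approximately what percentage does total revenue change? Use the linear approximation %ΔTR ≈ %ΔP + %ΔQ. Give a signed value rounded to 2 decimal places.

%ΔQ ≈ Ed × %ΔP = (-1.91) × (-3.3%) = +6.3030%
%ΔTR ≈ %ΔP + %ΔQ = (-3.3%) + (+6.3030%) = +3.0030%

+3.00%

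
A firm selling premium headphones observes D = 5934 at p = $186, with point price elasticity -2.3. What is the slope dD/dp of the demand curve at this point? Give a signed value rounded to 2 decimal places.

Ed = (dD/dp)·(p/D) ⇒ dD/dp = Ed·D/p = (-2.3)·5934/186 = -73.3774…

-73.38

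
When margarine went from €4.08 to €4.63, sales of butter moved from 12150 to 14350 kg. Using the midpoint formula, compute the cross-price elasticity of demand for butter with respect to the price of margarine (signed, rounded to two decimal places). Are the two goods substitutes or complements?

%ΔQ_{butter} = (14350 − 12150)/avg = 2200/13250 = 0.166037…
%ΔP_{margarine} = (4.63 − 4.08)/avg = 0.55/4.355 = 0.126291…
E_cross = (2200/13250) / (0.55/4.355) = 1.3147…
E_cross > 0 ⇒ the goods are substitutes.

1.31; substitutes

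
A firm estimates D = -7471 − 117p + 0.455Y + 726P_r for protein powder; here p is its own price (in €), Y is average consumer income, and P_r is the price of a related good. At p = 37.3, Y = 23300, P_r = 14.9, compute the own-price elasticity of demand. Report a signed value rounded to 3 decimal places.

-0.455

At the given values, D = -7471 − 117(37.3) + 0.455(23300) + 726(14.9) = 9583.8.
∂D/∂p = −117.
E = (-117) × (37.3/9583.8) = -0.45536…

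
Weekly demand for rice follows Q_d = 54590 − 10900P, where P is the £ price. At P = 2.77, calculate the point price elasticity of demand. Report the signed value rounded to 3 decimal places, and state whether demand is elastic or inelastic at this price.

-1.238; elastic

dQ_d/dP = −10900. At P = 2.77, Q_d = 54590 − 10900(2.77) = 24397.
Ed = (dQ_d/dP)·(P/Q_d) = −10900 × (2.77/24397) = -1.23757…
|Ed| = 1.238 > 1, so demand is elastic.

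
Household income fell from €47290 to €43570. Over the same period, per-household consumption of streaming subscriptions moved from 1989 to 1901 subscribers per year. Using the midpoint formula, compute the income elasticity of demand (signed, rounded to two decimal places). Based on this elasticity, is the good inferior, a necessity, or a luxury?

0.55; necessity

%ΔQ = (1901 − 1989)/[( 1989 + 1901)/2] = -88/1945 = -0.045244…
%ΔIncome = (43570 − 47290)/[( 47290 + 43570)/2] = -3720/45430 = -0.081884…
E_income = (-88/1945) / (-3720/45430) = 0.5525…
0 < E_income < 1 ⇒ normal good, necessity.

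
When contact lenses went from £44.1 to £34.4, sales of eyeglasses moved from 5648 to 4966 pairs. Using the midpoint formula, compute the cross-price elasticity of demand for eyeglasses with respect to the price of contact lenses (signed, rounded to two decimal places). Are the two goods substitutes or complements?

0.52; substitutes

%ΔQ_{eyeglasses} = (4966 − 5648)/avg = -682/5307 = -0.128509…
%ΔP_{contact lenses} = (34.4 − 44.1)/avg = -9.7/39.25 = -0.247133…
E_cross = (-682/5307) / (-9.7/39.25) = 0.5199…
E_cross > 0 ⇒ the goods are substitutes.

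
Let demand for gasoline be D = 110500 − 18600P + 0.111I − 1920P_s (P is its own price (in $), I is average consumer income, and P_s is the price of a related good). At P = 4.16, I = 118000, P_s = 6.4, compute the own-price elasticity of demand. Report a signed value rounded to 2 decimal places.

At the given values, D = 110500 − 18600(4.16) + 0.111(118000) − 1920(6.4) = 33934.
∂D/∂P = −18600.
E = (-18600) × (4.16/33934) = -2.2801…

-2.28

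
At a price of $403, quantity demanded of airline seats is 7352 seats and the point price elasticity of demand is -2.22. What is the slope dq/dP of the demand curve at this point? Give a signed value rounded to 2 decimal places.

Ed = (dq/dP)·(P/q) ⇒ dq/dP = Ed·q/P = (-2.22)·7352/403 = -40.4998…

-40.50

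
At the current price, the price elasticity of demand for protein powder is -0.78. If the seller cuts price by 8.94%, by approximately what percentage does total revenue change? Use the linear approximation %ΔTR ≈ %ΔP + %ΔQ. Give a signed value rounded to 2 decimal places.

-1.97%

%ΔQ ≈ Ed × %ΔP = (-0.78) × (-8.94%) = +6.9732%
%ΔTR ≈ %ΔP + %ΔQ = (-8.94%) + (+6.9732%) = -1.9668%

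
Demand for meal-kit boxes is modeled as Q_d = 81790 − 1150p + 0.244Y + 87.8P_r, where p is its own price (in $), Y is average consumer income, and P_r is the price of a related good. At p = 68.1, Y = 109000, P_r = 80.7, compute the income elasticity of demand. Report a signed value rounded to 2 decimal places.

0.72

At the given values, Q_d = 81790 − 1150(68.1) + 0.244(109000) + 87.8(80.7) = 37156.46.
∂Q_d/∂Y = 0.244.
E = (0.244) × (109000/37156.46) = 0.7157…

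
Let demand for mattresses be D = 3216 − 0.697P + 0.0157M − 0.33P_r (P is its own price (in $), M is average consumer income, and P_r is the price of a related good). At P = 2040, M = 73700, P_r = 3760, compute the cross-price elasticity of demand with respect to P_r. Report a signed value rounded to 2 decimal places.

At the given values, D = 3216 − 0.697(2040) + 0.0157(73700) − 0.33(3760) = 1710.41.
∂D/∂P_r = -0.33.
E = (-0.33) × (3760/1710.41) = -0.7254…

-0.73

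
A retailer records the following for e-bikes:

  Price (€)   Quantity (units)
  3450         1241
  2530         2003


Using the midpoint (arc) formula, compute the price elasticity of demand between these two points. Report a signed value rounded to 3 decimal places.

-1.527

%ΔQ = (2003 − 1241) / [(1241 + 2003)/2] = 762/1622 = 0.469790…
%ΔP = (2530 − 3450) / [(3450 + 2530)/2] = -920/2990 = -0.307692…
Arc Ed = %ΔQ / %ΔP = (762/1622) / (-920/2990) = -1.52681…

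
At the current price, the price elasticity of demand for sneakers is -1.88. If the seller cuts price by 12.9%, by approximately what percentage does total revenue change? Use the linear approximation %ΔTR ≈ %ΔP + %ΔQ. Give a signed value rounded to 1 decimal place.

+11.4%

%ΔQ ≈ Ed × %ΔP = (-1.88) × (-12.9%) = +24.2520%
%ΔTR ≈ %ΔP + %ΔQ = (-12.9%) + (+24.2520%) = +11.3520%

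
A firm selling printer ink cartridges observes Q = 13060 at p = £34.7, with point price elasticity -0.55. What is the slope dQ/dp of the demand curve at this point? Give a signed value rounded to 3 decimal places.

Ed = (dQ/dp)·(p/Q) ⇒ dQ/dp = Ed·Q/p = (-0.55)·13060/34.7 = -207.00288…

-207.003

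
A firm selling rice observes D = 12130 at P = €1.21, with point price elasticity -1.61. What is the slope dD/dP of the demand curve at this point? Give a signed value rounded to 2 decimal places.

Ed = (dD/dP)·(P/D) ⇒ dD/dP = Ed·D/P = (-1.61)·12130/1.21 = -16139.9173…

-16139.92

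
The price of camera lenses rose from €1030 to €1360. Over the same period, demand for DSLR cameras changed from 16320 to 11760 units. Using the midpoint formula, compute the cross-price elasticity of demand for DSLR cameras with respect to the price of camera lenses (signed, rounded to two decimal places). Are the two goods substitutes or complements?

-1.18; complements

%ΔQ_{DSLR cameras} = (11760 − 16320)/avg = -4560/14040 = -0.324786…
%ΔP_{camera lenses} = (1360 − 1030)/avg = 330/1195 = 0.276150…
E_cross = (-4560/14040) / (330/1195) = -1.1761…
E_cross < 0 ⇒ the goods are complements.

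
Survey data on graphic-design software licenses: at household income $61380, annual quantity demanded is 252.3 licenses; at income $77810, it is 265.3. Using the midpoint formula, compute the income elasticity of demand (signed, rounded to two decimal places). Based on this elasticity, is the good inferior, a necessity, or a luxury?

0.21; necessity

%ΔQ = (265.3 − 252.3)/[( 252.3 + 265.3)/2] = 13/258.8 = 0.050231…
%ΔIncome = (77810 − 61380)/[( 61380 + 77810)/2] = 16430/69595 = 0.236080…
E_income = (13/258.8) / (16430/69595) = 0.2127…
0 < E_income < 1 ⇒ normal good, necessity.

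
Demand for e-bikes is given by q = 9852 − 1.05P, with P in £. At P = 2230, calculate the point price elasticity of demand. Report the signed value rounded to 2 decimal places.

-0.31

dq/dP = −1.05. At P = 2230, q = 9852 − 1.05(2230) = 7510.5.
Ed = (dq/dP)·(P/q) = −1.05 × (2230/7510.5) = -0.3117…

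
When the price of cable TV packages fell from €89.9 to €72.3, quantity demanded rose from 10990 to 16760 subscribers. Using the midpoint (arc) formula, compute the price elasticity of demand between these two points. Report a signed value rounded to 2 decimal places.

%ΔQ = (16760 − 10990) / [(10990 + 16760)/2] = 5770/13875 = 0.415855…
%ΔP = (72.3 − 89.9) / [(89.9 + 72.3)/2] = -17.6/81.1 = -0.217016…
Arc Ed = %ΔQ / %ΔP = (5770/13875) / (-17.6/81.1) = -1.9162…

-1.92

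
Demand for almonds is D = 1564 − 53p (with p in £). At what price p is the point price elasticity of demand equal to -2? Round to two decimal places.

19.67

Ed = −53p/(1564 − 53p). Set this equal to -2:
53p = 2·(1564 − 53p) ⇒ 53p(1 + 2) = 2·1564
p = 2·1564 / (53·3) = 19.6729…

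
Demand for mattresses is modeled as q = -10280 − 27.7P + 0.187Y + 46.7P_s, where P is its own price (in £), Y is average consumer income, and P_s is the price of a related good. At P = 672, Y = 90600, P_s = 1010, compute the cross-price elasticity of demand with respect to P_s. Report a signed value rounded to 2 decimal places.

1.34

At the given values, q = -10280 − 27.7(672) + 0.187(90600) + 46.7(1010) = 35214.8.
∂q/∂P_s = 46.7.
E = (46.7) × (1010/35214.8) = 1.3394…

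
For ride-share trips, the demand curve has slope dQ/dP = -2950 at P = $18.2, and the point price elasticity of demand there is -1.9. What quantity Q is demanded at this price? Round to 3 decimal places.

28257.895

Ed = (dQ/dP)·(P/Q) ⇒ Q = (dQ/dP)·P/Ed = (-2950)·18.2/(-1.9) = 28257.89473…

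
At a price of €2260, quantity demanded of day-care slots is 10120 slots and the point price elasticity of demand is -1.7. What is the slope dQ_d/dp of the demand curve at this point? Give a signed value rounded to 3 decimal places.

Ed = (dQ_d/dp)·(p/Q_d) ⇒ dQ_d/dp = Ed·Q_d/p = (-1.7)·10120/2260 = -7.61238…

-7.612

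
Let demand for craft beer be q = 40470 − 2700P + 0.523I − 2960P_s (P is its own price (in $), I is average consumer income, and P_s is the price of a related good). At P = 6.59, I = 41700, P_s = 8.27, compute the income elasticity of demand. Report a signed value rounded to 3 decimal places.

At the given values, q = 40470 − 2700(6.59) + 0.523(41700) − 2960(8.27) = 20006.9.
∂q/∂I = 0.523.
E = (0.523) × (41700/20006.9) = 1.09007…

1.090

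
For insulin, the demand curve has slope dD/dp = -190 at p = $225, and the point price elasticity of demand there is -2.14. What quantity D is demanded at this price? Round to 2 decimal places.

Ed = (dD/dp)·(p/D) ⇒ D = (dD/dp)·p/Ed = (-190)·225/(-2.14) = 19976.6355…

19976.64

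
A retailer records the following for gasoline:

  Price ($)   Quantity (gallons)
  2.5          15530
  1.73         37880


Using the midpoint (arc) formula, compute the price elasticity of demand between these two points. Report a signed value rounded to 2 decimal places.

%ΔQ = (37880 − 15530) / [(15530 + 37880)/2] = 22350/26705 = 0.836921…
%ΔP = (1.73 − 2.5) / [(2.5 + 1.73)/2] = -0.77/2.115 = -0.364066…
Arc Ed = %ΔQ / %ΔP = (22350/26705) / (-0.77/2.115) = -2.2988…

-2.30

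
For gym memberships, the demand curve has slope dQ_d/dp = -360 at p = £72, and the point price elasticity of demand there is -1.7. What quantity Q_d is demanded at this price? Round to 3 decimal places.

15247.059

Ed = (dQ_d/dp)·(p/Q_d) ⇒ Q_d = (dQ_d/dp)·p/Ed = (-360)·72/(-1.7) = 15247.05882…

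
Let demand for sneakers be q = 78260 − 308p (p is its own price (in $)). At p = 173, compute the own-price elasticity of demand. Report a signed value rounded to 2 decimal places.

-2.13

At the given values, q = 78260 − 308(173) = 24976.
∂q/∂p = −308.
E = (-308) × (173/24976) = -2.1334…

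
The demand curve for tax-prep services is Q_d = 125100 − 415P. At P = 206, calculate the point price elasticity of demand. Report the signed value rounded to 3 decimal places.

-2.158

dQ_d/dP = −415. At P = 206, Q_d = 125100 − 415(206) = 39610.
Ed = (dQ_d/dP)·(P/Q_d) = −415 × (206/39610) = -2.15829…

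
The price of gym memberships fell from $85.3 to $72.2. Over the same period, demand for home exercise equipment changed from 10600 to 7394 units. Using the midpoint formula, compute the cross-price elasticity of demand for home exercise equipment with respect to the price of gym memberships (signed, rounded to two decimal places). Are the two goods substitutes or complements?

%ΔQ_{home exercise equipment} = (7394 − 10600)/avg = -3206/8997 = -0.356341…
%ΔP_{gym memberships} = (72.2 − 85.3)/avg = -13.1/78.75 = -0.166349…
E_cross = (-3206/8997) / (-13.1/78.75) = 2.1421…
E_cross > 0 ⇒ the goods are substitutes.

2.14; substitutes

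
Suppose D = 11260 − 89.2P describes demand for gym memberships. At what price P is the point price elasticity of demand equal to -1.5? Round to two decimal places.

Ed = −89.2P/(11260 − 89.2P). Set this equal to -1.5:
89.2P = 1.5·(11260 − 89.2P) ⇒ 89.2P(1 + 1.5) = 1.5·11260
P = 1.5·11260 / (89.2·2.5) = 75.7399…

75.74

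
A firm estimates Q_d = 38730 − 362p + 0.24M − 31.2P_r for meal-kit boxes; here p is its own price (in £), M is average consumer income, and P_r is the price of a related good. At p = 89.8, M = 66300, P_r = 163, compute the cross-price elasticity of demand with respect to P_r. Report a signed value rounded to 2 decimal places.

-0.30

At the given values, Q_d = 38730 − 362(89.8) + 0.24(66300) − 31.2(163) = 17048.8.
∂Q_d/∂P_r = -31.2.
E = (-31.2) × (163/17048.8) = -0.2982…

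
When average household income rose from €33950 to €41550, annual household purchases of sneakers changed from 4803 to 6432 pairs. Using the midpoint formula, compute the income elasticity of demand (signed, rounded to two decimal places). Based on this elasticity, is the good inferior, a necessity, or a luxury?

1.44; luxury

%ΔQ = (6432 − 4803)/[( 4803 + 6432)/2] = 1629/5617.5 = 0.289986…
%ΔIncome = (41550 − 33950)/[( 33950 + 41550)/2] = 7600/37750 = 0.201324…
E_income = (1629/5617.5) / (7600/37750) = 1.4403…
E_income > 1 ⇒ normal good, luxury.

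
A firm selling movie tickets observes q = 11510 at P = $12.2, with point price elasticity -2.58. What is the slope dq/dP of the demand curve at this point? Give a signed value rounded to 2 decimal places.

-2434.08

Ed = (dq/dP)·(P/q) ⇒ dq/dP = Ed·q/P = (-2.58)·11510/12.2 = -2434.0819…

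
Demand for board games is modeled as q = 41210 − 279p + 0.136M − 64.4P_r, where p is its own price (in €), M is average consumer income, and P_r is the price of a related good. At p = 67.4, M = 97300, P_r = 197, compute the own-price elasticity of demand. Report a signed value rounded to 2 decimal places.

-0.82

At the given values, q = 41210 − 279(67.4) + 0.136(97300) − 64.4(197) = 22951.4.
∂q/∂p = −279.
E = (-279) × (67.4/22951.4) = -0.8193…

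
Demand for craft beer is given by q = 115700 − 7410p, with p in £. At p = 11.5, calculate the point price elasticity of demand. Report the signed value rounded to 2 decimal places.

dq/dp = −7410. At p = 11.5, q = 115700 − 7410(11.5) = 30485.
Ed = (dq/dp)·(p/q) = −7410 × (11.5/30485) = -2.7953…

-2.80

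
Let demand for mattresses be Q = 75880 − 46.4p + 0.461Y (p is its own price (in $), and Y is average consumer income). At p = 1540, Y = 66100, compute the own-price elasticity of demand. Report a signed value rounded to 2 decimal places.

At the given values, Q = 75880 − 46.4(1540) + 0.461(66100) = 34896.1.
∂Q/∂p = −46.4.
E = (-46.4) × (1540/34896.1) = -2.0476…

-2.05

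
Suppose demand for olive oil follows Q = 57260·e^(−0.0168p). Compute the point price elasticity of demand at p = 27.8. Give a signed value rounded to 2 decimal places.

-0.47

dQ/dp = −0.0168·Q = -603.014. At p = 27.8, Q = 35893.7.
Ed = (dQ/dp)·(p/Q) = (-603.014) × (27.8/35893.7) = -0.4670…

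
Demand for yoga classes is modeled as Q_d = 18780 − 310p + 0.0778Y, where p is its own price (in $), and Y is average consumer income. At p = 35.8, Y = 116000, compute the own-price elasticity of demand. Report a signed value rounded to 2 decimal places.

-0.66

At the given values, Q_d = 18780 − 310(35.8) + 0.0778(116000) = 16706.8.
∂Q_d/∂p = −310.
E = (-310) × (35.8/16706.8) = -0.6642…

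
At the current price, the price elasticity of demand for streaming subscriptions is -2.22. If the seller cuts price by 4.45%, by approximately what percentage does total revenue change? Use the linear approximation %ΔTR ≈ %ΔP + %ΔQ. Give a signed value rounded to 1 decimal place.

+5.4%

%ΔQ ≈ Ed × %ΔP = (-2.22) × (-4.45%) = +9.8790%
%ΔTR ≈ %ΔP + %ΔQ = (-4.45%) + (+9.8790%) = +5.4290%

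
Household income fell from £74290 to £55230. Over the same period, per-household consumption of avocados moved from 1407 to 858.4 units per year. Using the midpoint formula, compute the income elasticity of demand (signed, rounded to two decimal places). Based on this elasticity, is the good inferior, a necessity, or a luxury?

1.65; luxury

%ΔQ = (858.4 − 1407)/[( 1407 + 858.4)/2] = -548.6/1132.7 = -0.484329…
%ΔIncome = (55230 − 74290)/[( 74290 + 55230)/2] = -19060/64760 = -0.294317…
E_income = (-548.6/1132.7) / (-19060/64760) = 1.6456…
E_income > 1 ⇒ normal good, luxury.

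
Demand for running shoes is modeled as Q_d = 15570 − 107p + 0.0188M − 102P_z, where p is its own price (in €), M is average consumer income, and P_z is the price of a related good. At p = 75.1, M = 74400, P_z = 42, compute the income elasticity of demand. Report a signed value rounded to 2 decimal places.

At the given values, Q_d = 15570 − 107(75.1) + 0.0188(74400) − 102(42) = 4649.02.
∂Q_d/∂M = 0.0188.
E = (0.0188) × (74400/4649.02) = 0.3008…

0.30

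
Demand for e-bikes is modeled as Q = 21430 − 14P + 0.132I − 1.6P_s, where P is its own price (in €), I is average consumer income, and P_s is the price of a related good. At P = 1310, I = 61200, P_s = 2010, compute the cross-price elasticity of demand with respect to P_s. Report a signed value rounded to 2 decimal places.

At the given values, Q = 21430 − 14(1310) + 0.132(61200) − 1.6(2010) = 7952.4.
∂Q/∂P_s = -1.6.
E = (-1.6) × (2010/7952.4) = -0.4044…

-0.40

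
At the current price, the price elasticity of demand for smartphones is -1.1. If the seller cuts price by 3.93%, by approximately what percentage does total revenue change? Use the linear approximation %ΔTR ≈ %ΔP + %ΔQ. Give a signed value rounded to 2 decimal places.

%ΔQ ≈ Ed × %ΔP = (-1.1) × (-3.93%) = +4.3230%
%ΔTR ≈ %ΔP + %ΔQ = (-3.93%) + (+4.3230%) = +0.3930%

+0.39%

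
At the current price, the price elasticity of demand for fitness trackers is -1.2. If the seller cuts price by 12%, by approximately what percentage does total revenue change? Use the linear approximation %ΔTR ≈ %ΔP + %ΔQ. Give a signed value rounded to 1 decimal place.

%ΔQ ≈ Ed × %ΔP = (-1.2) × (-12%) = +14.4000%
%ΔTR ≈ %ΔP + %ΔQ = (-12%) + (+14.4000%) = +2.4000%

+2.4%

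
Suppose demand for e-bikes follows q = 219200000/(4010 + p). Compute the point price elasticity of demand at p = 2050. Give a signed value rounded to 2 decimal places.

-0.34

dq/dp = −219200000/(4010 + p)² = -5.96891. At p = 2050, q = 36171.6.
Ed = (dq/dp)·(p/q) = (-5.96891) × (2050/36171.6) = -0.3382…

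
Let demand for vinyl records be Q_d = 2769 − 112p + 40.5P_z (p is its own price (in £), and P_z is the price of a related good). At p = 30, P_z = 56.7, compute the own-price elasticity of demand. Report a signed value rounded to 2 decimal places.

-1.97

At the given values, Q_d = 2769 − 112(30) + 40.5(56.7) = 1705.35.
∂Q_d/∂p = −112.
E = (-112) × (30/1705.35) = -1.9702…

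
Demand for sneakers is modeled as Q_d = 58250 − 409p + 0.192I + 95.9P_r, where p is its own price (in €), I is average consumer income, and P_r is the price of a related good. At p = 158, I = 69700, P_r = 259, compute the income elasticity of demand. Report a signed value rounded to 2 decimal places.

0.42

At the given values, Q_d = 58250 − 409(158) + 0.192(69700) + 95.9(259) = 31848.5.
∂Q_d/∂I = 0.192.
E = (0.192) × (69700/31848.5) = 0.4201…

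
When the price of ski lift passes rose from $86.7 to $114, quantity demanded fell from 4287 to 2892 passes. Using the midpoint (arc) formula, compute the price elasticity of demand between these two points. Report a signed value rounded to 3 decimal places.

-1.429

%ΔQ = (2892 − 4287) / [(4287 + 2892)/2] = -1395/3589.5 = -0.388633…
%ΔP = (114 − 86.7) / [(86.7 + 114)/2] = 27.3/100.35 = 0.272047…
Arc Ed = %ΔQ / %ΔP = (-1395/3589.5) / (27.3/100.35) = -1.42854…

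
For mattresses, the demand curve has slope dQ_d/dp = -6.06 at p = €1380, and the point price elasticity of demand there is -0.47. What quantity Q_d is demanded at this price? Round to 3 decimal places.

Ed = (dQ_d/dp)·(p/Q_d) ⇒ Q_d = (dQ_d/dp)·p/Ed = (-6.06)·1380/(-0.47) = 17793.19148…

17793.191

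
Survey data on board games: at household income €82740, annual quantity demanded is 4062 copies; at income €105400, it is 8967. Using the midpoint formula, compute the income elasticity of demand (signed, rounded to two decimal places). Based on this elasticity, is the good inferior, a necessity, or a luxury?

%ΔQ = (8967 − 4062)/[( 4062 + 8967)/2] = 4905/6514.5 = 0.752935…
%ΔIncome = (105400 − 82740)/[( 82740 + 105400)/2] = 22660/94070 = 0.240884…
E_income = (4905/6514.5) / (22660/94070) = 3.1257…
E_income > 1 ⇒ normal good, luxury.

3.13; luxury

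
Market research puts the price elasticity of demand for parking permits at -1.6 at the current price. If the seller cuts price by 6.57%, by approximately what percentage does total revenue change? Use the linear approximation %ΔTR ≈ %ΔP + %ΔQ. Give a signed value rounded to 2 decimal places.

+3.94%

%ΔQ ≈ Ed × %ΔP = (-1.6) × (-6.57%) = +10.5120%
%ΔTR ≈ %ΔP + %ΔQ = (-6.57%) + (+10.5120%) = +3.9420%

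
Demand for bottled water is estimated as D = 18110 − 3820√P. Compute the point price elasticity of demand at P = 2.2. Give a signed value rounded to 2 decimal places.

-0.23

dD/dP = −3820/(2√P) = -1287.72. At P = 2.2, D = 12444.
Ed = (dD/dP)·(P/D) = (-1287.72) × (2.2/12444) = -0.2276…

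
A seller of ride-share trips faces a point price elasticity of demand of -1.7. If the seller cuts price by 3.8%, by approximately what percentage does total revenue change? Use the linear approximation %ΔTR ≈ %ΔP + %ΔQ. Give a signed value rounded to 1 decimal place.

+2.7%

%ΔQ ≈ Ed × %ΔP = (-1.7) × (-3.8%) = +6.4600%
%ΔTR ≈ %ΔP + %ΔQ = (-3.8%) + (+6.4600%) = +2.6600%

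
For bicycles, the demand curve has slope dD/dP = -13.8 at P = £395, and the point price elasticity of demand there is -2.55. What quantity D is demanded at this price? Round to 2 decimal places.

Ed = (dD/dP)·(P/D) ⇒ D = (dD/dP)·P/Ed = (-13.8)·395/(-2.55) = 2137.6470…

2137.65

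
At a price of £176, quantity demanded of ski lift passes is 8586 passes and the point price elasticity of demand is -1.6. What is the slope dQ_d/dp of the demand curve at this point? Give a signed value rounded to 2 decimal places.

Ed = (dQ_d/dp)·(p/Q_d) ⇒ dQ_d/dp = Ed·Q_d/p = (-1.6)·8586/176 = -78.0545…

-78.05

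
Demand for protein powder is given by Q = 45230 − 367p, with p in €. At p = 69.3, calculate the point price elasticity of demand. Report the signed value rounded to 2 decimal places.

-1.28

dQ/dp = −367. At p = 69.3, Q = 45230 − 367(69.3) = 19796.9.
Ed = (dQ/dp)·(p/Q) = −367 × (69.3/19796.9) = -1.2847…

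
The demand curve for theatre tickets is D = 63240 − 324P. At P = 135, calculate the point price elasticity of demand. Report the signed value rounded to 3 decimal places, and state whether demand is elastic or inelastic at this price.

dD/dP = −324. At P = 135, D = 63240 − 324(135) = 19500.
Ed = (dD/dP)·(P/D) = −324 × (135/19500) = -2.24307…
|Ed| = 2.243 > 1, so demand is elastic.

-2.243; elastic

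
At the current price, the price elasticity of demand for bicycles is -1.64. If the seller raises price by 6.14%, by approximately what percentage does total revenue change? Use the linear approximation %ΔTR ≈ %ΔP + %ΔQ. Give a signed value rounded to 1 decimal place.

%ΔQ ≈ Ed × %ΔP = (-1.64) × (+6.14%) = -10.0696%
%ΔTR ≈ %ΔP + %ΔQ = (+6.14%) + (-10.0696%) = -3.9296%

-3.9%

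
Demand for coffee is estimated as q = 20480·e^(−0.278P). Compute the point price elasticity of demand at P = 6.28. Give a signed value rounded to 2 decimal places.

dq/dP = −0.278·q = -993.496. At P = 6.28, q = 3573.73.
Ed = (dq/dP)·(P/q) = (-993.496) × (6.28/3573.73) = -1.7458…

-1.75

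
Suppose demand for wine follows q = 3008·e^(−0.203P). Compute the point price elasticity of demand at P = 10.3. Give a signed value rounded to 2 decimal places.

-2.09

dq/dP = −0.203·q = -75.4584. At P = 10.3, q = 371.716.
Ed = (dq/dP)·(P/q) = (-75.4584) × (10.3/371.716) = -2.0909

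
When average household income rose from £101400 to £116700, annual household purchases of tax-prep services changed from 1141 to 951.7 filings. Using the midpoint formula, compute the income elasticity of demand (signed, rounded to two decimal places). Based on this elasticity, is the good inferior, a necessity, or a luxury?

%ΔQ = (951.7 − 1141)/[( 1141 + 951.7)/2] = -189.3/1046.35 = -0.180914…
%ΔIncome = (116700 − 101400)/[( 101400 + 116700)/2] = 15300/109050 = 0.140302…
E_income = (-189.3/1046.35) / (15300/109050) = -1.2894…
E_income < 0 ⇒ inferior good.

-1.29; inferior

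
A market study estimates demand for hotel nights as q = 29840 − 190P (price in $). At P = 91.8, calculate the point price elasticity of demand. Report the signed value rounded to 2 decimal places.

dq/dP = −190. At P = 91.8, q = 29840 − 190(91.8) = 12398.
Ed = (dq/dP)·(P/q) = −190 × (91.8/12398) = -1.4068…

-1.41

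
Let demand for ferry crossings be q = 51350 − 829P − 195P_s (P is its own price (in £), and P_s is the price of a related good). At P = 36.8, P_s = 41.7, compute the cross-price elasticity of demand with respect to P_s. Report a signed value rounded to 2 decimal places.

At the given values, q = 51350 − 829(36.8) − 195(41.7) = 12711.3.
∂q/∂P_s = -195.
E = (-195) × (41.7/12711.3) = -0.6397…

-0.64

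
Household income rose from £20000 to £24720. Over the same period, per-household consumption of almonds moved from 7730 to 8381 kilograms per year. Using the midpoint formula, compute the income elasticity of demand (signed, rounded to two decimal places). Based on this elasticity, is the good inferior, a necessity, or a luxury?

0.38; necessity

%ΔQ = (8381 − 7730)/[( 7730 + 8381)/2] = 651/8055.5 = 0.080814…
%ΔIncome = (24720 − 20000)/[( 20000 + 24720)/2] = 4720/22360 = 0.211091…
E_income = (651/8055.5) / (4720/22360) = 0.3828…
0 < E_income < 1 ⇒ normal good, necessity.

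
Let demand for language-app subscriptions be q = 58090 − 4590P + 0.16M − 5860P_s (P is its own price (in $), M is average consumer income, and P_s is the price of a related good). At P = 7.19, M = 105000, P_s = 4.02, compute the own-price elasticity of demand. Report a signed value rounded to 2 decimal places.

-1.80

At the given values, q = 58090 − 4590(7.19) + 0.16(105000) − 5860(4.02) = 18330.7.
∂q/∂P = −4590.
E = (-4590) × (7.19/18330.7) = -1.8003…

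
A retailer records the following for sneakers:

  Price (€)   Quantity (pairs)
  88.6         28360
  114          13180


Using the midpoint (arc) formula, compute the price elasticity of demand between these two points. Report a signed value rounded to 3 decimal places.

%ΔQ = (13180 − 28360) / [(28360 + 13180)/2] = -15180/20770 = -0.730861…
%ΔP = (114 − 88.6) / [(88.6 + 114)/2] = 25.4/101.3 = 0.250740…
Arc Ed = %ΔQ / %ΔP = (-15180/20770) / (25.4/101.3) = -2.91481…

-2.915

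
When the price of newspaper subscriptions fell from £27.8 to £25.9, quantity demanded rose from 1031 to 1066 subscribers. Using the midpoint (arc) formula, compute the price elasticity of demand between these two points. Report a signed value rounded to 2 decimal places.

-0.47

%ΔQ = (1066 − 1031) / [(1031 + 1066)/2] = 35/1048.5 = 0.033381…
%ΔP = (25.9 − 27.8) / [(27.8 + 25.9)/2] = -1.9/26.85 = -0.070763…
Arc Ed = %ΔQ / %ΔP = (35/1048.5) / (-1.9/26.85) = -0.4717…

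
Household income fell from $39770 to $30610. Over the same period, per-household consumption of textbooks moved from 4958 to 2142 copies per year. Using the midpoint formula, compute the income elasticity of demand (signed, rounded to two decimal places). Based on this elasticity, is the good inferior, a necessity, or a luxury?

%ΔQ = (2142 − 4958)/[( 4958 + 2142)/2] = -2816/3550 = -0.793239…
%ΔIncome = (30610 − 39770)/[( 39770 + 30610)/2] = -9160/35190 = -0.260301…
E_income = (-2816/3550) / (-9160/35190) = 3.0473…
E_income > 1 ⇒ normal good, luxury.

3.05; luxury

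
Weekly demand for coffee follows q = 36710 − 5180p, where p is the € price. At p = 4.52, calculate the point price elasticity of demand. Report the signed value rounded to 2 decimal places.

-1.76

dq/dp = −5180. At p = 4.52, q = 36710 − 5180(4.52) = 13296.4.
Ed = (dq/dp)·(p/q) = −5180 × (4.52/13296.4) = -1.7608…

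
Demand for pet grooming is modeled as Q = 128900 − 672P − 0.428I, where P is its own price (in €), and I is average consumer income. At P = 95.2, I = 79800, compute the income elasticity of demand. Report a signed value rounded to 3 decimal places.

-1.110

At the given values, Q = 128900 − 672(95.2) − 0.428(79800) = 30771.2.
∂Q/∂I = -0.428.
E = (-0.428) × (79800/30771.2) = -1.10994…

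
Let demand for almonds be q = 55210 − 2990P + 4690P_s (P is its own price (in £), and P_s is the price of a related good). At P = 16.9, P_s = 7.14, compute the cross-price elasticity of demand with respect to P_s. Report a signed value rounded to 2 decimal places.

0.88

At the given values, q = 55210 − 2990(16.9) + 4690(7.14) = 38165.6.
∂q/∂P_s = 4690.
E = (4690) × (7.14/38165.6) = 0.8774…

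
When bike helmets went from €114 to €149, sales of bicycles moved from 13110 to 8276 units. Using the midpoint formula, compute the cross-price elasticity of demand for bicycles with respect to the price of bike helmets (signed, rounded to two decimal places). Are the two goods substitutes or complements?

-1.70; complements

%ΔQ_{bicycles} = (8276 − 13110)/avg = -4834/10693 = -0.452071…
%ΔP_{bike helmets} = (149 − 114)/avg = 35/131.5 = 0.266159…
E_cross = (-4834/10693) / (35/131.5) = -1.6984…
E_cross < 0 ⇒ the goods are complements.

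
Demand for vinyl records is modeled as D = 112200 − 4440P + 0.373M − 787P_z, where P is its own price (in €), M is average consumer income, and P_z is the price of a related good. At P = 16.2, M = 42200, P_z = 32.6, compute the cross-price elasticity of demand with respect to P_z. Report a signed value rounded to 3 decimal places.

-0.845

At the given values, D = 112200 − 4440(16.2) + 0.373(42200) − 787(32.6) = 30356.4.
∂D/∂P_z = -787.
E = (-787) × (32.6/30356.4) = -0.84516…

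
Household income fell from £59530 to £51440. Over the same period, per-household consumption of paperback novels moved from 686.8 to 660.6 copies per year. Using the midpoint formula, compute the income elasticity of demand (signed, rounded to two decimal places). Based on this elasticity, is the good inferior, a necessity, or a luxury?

%ΔQ = (660.6 − 686.8)/[( 686.8 + 660.6)/2] = -26.2/673.7 = -0.038889…
%ΔIncome = (51440 − 59530)/[( 59530 + 51440)/2] = -8090/55485 = -0.145805…
E_income = (-26.2/673.7) / (-8090/55485) = 0.2667…
0 < E_income < 1 ⇒ normal good, necessity.

0.27; necessity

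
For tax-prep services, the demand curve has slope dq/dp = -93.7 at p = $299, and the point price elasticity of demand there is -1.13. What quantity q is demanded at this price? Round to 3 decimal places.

Ed = (dq/dp)·(p/q) ⇒ q = (dq/dp)·p/Ed = (-93.7)·299/(-1.13) = 24793.18584…

24793.186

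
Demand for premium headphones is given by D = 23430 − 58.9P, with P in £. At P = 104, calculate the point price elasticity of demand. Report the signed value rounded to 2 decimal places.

dD/dP = −58.9. At P = 104, D = 23430 − 58.9(104) = 17304.4.
Ed = (dD/dP)·(P/D) = −58.9 × (104/17304.4) = -0.3539…

-0.35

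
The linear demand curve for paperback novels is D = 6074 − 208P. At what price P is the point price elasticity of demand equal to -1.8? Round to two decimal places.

18.77

Ed = −208P/(6074 − 208P). Set this equal to -1.8:
208P = 1.8·(6074 − 208P) ⇒ 208P(1 + 1.8) = 1.8·6074
P = 1.8·6074 / (208·2.8) = 18.7726…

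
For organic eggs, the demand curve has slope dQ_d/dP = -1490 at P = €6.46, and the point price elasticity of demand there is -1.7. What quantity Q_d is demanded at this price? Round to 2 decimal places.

Ed = (dQ_d/dP)·(P/Q_d) ⇒ Q_d = (dQ_d/dP)·P/Ed = (-1490)·6.46/(-1.7) = 5662

5662.00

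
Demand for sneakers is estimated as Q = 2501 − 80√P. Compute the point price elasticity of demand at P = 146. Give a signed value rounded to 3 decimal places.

-0.315

dQ/dP = −80/(2√P) = -3.31042. At P = 146, Q = 1534.36.
Ed = (dQ/dP)·(P/Q) = (-3.31042) × (146/1534.36) = -0.31499…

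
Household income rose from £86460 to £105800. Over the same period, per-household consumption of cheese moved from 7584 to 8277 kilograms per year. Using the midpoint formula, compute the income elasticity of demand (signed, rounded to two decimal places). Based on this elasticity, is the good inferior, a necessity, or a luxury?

%ΔQ = (8277 − 7584)/[( 7584 + 8277)/2] = 693/7930.5 = 0.087384…
%ΔIncome = (105800 − 86460)/[( 86460 + 105800)/2] = 19340/96130 = 0.201185…
E_income = (693/7930.5) / (19340/96130) = 0.4343…
0 < E_income < 1 ⇒ normal good, necessity.

0.43; necessity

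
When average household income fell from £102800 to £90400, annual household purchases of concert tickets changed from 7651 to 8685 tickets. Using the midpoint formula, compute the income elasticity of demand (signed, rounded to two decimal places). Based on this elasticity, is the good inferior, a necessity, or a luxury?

-0.99; inferior

%ΔQ = (8685 − 7651)/[( 7651 + 8685)/2] = 1034/8168 = 0.126591…
%ΔIncome = (90400 − 102800)/[( 102800 + 90400)/2] = -12400/96600 = -0.128364…
E_income = (1034/8168) / (-12400/96600) = -0.9861…
E_income < 0 ⇒ inferior good.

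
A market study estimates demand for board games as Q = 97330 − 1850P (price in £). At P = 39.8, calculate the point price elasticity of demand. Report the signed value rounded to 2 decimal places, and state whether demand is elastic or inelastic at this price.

dQ/dP = −1850. At P = 39.8, Q = 97330 − 1850(39.8) = 23700.
Ed = (dQ/dP)·(P/Q) = −1850 × (39.8/23700) = -3.1067…
|Ed| = 3.11 > 1, so demand is elastic.

-3.11; elastic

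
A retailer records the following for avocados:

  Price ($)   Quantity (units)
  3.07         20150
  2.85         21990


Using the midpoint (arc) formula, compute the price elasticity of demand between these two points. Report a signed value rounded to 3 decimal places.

-1.175

%ΔQ = (21990 − 20150) / [(20150 + 21990)/2] = 1840/21070 = 0.087327…
%ΔP = (2.85 − 3.07) / [(3.07 + 2.85)/2] = -0.22/2.96 = -0.074324…
Arc Ed = %ΔQ / %ΔP = (1840/21070) / (-0.22/2.96) = -1.17495…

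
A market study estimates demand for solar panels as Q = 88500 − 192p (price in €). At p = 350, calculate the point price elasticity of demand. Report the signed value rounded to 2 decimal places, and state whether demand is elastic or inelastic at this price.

dQ/dp = −192. At p = 350, Q = 88500 − 192(350) = 21300.
Ed = (dQ/dp)·(p/Q) = −192 × (350/21300) = -3.1549…
|Ed| = 3.15 > 1, so demand is elastic.

-3.15; elastic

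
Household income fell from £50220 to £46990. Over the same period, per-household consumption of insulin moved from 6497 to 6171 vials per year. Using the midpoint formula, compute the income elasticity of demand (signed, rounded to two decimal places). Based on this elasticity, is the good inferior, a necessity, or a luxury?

%ΔQ = (6171 − 6497)/[( 6497 + 6171)/2] = -326/6334 = -0.051468…
%ΔIncome = (46990 − 50220)/[( 50220 + 46990)/2] = -3230/48605 = -0.066454…
E_income = (-326/6334) / (-3230/48605) = 0.7744…
0 < E_income < 1 ⇒ normal good, necessity.

0.77; necessity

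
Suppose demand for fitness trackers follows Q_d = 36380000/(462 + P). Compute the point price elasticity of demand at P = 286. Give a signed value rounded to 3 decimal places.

-0.382

dQ_d/dP = −36380000/(462 + P)² = -65.0219. At P = 286, Q_d = 48636.4.
Ed = (dQ_d/dP)·(P/Q_d) = (-65.0219) × (286/48636.4) = -0.38235…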